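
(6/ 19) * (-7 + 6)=-6/ 19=-0.32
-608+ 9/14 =-8503/14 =-607.36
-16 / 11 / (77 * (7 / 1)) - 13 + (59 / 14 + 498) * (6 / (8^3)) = -21605845 / 3035648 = -7.12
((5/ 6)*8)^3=8000/ 27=296.30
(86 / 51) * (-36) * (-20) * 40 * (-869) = -717446400 / 17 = -42202729.41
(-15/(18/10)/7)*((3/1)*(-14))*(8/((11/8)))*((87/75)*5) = 1687.27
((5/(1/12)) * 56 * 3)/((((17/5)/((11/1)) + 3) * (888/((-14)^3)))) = -4527600/481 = -9412.89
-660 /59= -11.19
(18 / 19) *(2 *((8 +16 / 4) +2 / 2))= 468 / 19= 24.63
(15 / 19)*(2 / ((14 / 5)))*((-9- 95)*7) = -7800 / 19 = -410.53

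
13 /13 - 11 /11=0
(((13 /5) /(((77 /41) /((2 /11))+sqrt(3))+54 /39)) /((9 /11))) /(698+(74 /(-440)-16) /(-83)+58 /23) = 159885823730776 /403951457622384279-13649258276368 * sqrt(3) /403951457622384279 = 0.00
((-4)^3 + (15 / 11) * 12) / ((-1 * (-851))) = -524 / 9361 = -0.06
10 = 10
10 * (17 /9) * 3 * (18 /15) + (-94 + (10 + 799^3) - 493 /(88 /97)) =44887201883 /88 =510081839.58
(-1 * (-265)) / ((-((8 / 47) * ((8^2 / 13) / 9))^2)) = -8013335265 / 262144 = -30568.45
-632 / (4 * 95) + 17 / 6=667 / 570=1.17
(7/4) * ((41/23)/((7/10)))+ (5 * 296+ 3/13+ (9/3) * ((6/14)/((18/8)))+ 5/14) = 3109394/2093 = 1485.62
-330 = -330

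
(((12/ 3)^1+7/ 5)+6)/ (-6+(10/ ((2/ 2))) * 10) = 57/ 470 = 0.12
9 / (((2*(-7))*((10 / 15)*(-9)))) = 3 / 28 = 0.11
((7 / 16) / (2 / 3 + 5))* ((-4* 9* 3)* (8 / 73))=-1134 / 1241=-0.91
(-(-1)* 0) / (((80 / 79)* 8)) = 0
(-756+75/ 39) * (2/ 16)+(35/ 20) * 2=-90.76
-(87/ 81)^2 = -841/ 729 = -1.15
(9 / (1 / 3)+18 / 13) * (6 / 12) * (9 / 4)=3321 / 104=31.93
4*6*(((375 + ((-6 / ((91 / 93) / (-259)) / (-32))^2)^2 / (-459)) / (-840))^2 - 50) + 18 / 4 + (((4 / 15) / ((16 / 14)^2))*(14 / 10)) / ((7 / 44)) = 131467358531008633897973646217 / 29768150511804026034585600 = 4416.38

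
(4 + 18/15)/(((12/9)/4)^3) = 702/5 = 140.40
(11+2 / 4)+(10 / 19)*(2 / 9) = 3973 / 342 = 11.62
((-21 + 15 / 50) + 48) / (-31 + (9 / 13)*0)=-273 / 310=-0.88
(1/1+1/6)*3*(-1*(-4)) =14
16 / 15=1.07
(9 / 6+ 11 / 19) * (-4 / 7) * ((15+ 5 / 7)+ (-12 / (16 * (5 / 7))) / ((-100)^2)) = -91473073 / 4900000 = -18.67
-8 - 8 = -16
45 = 45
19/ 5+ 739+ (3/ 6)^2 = 14861/ 20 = 743.05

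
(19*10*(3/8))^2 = 81225/16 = 5076.56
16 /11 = 1.45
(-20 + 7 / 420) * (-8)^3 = 10231.47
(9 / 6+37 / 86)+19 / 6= 1315 / 258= 5.10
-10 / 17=-0.59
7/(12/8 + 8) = 14/19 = 0.74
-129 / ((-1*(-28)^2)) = 129 / 784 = 0.16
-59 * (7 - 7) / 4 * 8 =0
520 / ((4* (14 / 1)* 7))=65 / 49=1.33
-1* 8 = -8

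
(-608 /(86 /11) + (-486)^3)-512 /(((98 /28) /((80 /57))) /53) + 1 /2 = -3939323201099 /34314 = -114802214.87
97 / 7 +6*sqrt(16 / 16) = 139 / 7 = 19.86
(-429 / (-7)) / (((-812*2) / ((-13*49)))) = 5577 / 232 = 24.04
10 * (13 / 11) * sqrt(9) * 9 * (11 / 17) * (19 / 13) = 5130 / 17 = 301.76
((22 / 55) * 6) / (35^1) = 0.07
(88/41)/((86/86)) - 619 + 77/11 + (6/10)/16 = -2000197/3280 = -609.82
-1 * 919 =-919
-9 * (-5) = 45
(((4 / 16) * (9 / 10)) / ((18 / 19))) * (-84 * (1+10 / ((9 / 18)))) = -8379 / 20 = -418.95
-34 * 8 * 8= -2176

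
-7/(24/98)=-343/12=-28.58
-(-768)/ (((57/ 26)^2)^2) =116985856/ 3518667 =33.25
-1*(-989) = 989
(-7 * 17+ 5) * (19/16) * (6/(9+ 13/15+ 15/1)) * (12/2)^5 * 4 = -378963360/373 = -1015987.56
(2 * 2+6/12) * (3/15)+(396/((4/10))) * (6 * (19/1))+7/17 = 19186423/170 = 112861.31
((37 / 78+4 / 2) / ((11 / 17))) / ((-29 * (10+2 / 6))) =-3281 / 257114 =-0.01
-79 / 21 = -3.76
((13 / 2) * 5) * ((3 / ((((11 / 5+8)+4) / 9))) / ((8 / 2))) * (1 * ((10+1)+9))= 43875 / 142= 308.98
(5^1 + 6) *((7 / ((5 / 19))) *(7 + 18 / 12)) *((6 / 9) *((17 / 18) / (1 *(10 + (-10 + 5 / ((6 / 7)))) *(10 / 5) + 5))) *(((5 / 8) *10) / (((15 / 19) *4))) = 8033333 / 43200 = 185.96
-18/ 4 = -9/ 2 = -4.50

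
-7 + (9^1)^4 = 6554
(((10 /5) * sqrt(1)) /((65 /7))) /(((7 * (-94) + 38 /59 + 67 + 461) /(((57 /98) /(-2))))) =1121 /2315040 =0.00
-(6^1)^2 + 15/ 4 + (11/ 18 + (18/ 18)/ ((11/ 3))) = -12421/ 396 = -31.37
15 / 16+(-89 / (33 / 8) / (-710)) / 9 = 1587221 / 1686960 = 0.94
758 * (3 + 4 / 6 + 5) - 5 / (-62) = 1221911 / 186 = 6569.41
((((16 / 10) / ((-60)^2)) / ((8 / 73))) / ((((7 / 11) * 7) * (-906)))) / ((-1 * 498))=803 / 397947816000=0.00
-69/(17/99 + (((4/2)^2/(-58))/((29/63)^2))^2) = -4063238105751/16350169013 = -248.51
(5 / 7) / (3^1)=0.24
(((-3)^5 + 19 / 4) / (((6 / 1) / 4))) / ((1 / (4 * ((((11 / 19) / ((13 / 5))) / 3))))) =-47.16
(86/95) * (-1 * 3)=-258/95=-2.72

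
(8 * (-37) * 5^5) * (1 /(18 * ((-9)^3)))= 462500 /6561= 70.49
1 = 1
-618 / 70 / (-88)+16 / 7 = 7349 / 3080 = 2.39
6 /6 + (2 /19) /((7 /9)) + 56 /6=4177 /399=10.47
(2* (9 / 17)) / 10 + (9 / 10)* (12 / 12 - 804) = -122841 / 170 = -722.59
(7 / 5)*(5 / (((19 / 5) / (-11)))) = -385 / 19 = -20.26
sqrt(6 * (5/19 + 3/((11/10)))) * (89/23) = 2225 * sqrt(1254)/4807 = 16.39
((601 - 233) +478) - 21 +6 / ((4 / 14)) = 846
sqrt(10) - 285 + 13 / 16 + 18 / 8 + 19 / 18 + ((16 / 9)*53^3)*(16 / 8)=sqrt(10) + 8464953 / 16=529062.72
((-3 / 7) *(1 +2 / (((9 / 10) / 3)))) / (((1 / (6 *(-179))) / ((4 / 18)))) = 16468 / 21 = 784.19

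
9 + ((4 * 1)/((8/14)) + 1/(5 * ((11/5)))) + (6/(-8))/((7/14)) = 321/22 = 14.59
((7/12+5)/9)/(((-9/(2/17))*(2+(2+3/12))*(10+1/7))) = -938/4986117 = -0.00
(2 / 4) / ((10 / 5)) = 1 / 4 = 0.25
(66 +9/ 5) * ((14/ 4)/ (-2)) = -2373/ 20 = -118.65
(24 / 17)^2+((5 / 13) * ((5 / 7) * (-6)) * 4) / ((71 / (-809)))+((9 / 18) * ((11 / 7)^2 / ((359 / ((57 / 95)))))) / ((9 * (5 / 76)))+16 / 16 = 27493955071081 / 351925985775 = 78.12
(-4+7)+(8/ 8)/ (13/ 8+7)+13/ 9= 944/ 207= 4.56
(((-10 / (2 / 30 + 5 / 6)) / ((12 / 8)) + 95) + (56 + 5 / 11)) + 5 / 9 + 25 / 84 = 1204991 / 8316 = 144.90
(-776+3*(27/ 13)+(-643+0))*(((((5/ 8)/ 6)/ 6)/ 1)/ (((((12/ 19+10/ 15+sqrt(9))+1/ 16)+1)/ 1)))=-290795/ 63557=-4.58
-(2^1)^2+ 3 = -1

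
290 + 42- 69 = 263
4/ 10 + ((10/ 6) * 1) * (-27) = -223/ 5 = -44.60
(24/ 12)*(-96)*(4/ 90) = -128/ 15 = -8.53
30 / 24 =5 / 4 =1.25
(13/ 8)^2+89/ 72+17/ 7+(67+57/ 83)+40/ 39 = 326366585/ 4350528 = 75.02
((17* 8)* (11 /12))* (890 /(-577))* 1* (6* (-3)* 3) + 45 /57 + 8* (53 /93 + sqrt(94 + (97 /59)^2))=8* sqrt(336623) /59 + 10592398387 /1019559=10467.87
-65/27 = -2.41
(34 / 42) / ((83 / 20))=340 / 1743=0.20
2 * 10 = 20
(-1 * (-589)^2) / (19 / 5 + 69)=-1734605 / 364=-4765.40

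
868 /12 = 217 /3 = 72.33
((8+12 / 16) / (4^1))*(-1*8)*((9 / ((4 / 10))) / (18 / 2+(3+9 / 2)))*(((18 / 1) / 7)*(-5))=306.82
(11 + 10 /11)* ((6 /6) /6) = 131 /66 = 1.98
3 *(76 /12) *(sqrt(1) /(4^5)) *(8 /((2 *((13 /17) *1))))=323 /3328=0.10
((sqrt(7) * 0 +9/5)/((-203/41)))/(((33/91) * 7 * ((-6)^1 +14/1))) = -1599/89320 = -0.02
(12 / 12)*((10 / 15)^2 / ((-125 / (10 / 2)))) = -4 / 225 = -0.02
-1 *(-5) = 5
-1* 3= -3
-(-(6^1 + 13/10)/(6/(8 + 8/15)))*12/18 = 4672/675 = 6.92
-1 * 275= -275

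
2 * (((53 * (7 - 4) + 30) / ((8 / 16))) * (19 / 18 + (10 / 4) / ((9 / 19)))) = 4788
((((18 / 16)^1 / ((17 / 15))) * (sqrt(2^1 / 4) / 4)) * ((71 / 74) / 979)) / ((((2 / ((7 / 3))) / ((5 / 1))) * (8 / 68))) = 111825 * sqrt(2) / 18546176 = 0.01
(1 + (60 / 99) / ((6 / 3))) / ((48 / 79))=3397 / 1584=2.14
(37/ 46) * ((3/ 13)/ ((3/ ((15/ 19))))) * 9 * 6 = 14985/ 5681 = 2.64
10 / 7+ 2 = 24 / 7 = 3.43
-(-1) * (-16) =-16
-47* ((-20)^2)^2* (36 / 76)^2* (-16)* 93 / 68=226592640000 / 6137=36922379.01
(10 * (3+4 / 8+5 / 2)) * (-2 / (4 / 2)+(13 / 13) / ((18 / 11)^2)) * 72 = -8120 / 3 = -2706.67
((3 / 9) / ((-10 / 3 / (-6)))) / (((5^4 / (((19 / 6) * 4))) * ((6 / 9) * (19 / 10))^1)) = 6 / 625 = 0.01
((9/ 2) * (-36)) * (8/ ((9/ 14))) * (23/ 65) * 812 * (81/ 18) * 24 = -4066288128/ 65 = -62558278.89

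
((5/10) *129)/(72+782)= 129/1708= 0.08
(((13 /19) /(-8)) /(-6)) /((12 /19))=13 /576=0.02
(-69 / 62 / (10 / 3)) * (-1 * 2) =207 / 310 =0.67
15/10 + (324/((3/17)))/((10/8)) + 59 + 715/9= 1608.74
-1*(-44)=44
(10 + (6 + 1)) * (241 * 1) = 4097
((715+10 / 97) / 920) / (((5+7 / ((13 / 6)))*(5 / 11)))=1983839 / 9548680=0.21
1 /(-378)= -1 /378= -0.00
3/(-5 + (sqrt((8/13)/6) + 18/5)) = -2.78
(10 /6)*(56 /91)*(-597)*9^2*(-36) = 23211360 /13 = 1785489.23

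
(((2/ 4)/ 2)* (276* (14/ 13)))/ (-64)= -483/ 416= -1.16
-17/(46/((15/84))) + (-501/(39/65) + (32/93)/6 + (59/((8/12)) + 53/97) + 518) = -7946113127/34857144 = -227.96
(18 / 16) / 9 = 1 / 8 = 0.12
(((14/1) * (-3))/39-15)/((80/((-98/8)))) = 2.46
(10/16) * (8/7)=5/7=0.71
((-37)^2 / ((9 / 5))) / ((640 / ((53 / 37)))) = 1961 / 1152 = 1.70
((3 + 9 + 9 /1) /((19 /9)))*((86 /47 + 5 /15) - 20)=-158445 /893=-177.43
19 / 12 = 1.58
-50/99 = -0.51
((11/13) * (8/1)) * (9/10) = 396/65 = 6.09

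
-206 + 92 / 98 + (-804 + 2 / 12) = -296615 / 294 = -1008.89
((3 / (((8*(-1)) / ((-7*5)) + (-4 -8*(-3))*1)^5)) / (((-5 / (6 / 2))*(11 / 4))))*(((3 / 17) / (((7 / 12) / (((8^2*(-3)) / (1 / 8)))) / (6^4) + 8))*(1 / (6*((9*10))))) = -201684000 / 25548717199889877697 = -0.00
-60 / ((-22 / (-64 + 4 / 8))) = -1905 / 11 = -173.18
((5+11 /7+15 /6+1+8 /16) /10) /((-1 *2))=-0.53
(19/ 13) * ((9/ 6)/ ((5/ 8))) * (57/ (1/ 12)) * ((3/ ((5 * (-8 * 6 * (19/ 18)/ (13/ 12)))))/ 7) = -1539/ 350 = -4.40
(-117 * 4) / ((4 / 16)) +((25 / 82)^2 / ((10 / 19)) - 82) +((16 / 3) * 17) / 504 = -4965520981 / 2541672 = -1953.64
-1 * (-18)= 18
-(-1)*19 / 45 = 19 / 45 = 0.42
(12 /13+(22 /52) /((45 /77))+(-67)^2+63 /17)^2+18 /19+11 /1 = 151830059921090479 /7516629900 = 20199219.86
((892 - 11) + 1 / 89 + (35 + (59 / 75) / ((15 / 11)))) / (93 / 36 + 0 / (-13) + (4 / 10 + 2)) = 367093544 / 1995825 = 183.93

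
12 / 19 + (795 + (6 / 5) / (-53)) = 4005891 / 5035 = 795.61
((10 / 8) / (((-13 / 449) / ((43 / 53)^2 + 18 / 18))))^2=27338310246025 / 5333965156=5125.33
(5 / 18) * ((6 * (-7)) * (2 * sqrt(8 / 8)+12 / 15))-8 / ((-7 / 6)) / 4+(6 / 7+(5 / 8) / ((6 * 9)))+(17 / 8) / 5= -448439 / 15120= -29.66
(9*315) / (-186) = -945 / 62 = -15.24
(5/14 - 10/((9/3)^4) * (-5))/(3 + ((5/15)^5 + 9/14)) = 3315/12407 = 0.27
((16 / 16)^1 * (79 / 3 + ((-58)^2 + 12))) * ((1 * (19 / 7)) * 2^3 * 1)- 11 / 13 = 20168801 / 273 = 73878.39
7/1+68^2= 4631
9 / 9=1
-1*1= -1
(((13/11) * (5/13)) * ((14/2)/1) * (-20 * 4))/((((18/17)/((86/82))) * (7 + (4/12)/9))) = -307020/8569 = -35.83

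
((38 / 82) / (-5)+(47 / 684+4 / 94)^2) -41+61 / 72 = -40.23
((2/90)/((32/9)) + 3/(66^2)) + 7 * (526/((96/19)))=14108331/19360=728.74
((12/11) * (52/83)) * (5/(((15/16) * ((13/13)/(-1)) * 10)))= -0.36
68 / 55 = 1.24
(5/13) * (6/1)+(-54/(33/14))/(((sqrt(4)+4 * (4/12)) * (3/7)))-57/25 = -57231/3575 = -16.01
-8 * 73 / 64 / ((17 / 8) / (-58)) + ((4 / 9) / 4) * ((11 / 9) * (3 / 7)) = 800413 / 3213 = 249.12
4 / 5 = 0.80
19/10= 1.90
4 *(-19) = -76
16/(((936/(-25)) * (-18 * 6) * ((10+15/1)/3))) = 1/2106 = 0.00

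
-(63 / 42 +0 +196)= -395 / 2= -197.50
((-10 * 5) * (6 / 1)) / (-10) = 30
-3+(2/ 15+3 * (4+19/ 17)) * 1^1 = 3184/ 255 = 12.49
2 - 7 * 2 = -12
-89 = -89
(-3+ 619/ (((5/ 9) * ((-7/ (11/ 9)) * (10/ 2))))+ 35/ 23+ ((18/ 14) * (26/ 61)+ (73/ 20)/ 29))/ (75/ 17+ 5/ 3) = -57684104217/ 8829079000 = -6.53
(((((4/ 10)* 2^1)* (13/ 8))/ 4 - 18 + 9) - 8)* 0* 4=0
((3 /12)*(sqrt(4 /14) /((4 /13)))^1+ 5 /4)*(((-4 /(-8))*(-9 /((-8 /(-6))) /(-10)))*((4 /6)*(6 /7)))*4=351*sqrt(14) /3920+ 27 /28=1.30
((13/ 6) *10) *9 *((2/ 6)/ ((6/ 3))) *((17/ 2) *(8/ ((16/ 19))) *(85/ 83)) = 1784575/ 664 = 2687.61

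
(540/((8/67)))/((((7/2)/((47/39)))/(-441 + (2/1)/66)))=-687363720/1001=-686677.04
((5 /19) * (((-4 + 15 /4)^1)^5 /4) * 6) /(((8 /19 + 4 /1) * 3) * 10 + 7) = -15 /5433344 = -0.00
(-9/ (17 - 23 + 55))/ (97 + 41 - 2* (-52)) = -9/ 11858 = -0.00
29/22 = 1.32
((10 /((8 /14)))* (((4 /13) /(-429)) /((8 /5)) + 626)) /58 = 244383965 /1293864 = 188.88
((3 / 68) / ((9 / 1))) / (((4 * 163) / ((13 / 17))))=13 / 2261136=0.00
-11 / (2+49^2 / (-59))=649 / 2283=0.28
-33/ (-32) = 33/ 32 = 1.03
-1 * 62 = -62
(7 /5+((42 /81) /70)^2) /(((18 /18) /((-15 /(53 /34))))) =-867544 /64395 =-13.47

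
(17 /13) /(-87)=-17 /1131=-0.02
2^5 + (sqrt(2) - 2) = sqrt(2) + 30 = 31.41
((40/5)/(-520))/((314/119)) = -119/20410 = -0.01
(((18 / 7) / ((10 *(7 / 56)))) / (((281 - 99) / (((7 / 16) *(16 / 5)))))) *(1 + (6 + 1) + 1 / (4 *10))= 2889 / 22750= 0.13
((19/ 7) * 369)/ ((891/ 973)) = 108281/ 99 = 1093.75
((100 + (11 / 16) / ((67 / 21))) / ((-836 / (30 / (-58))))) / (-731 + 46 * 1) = -0.00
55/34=1.62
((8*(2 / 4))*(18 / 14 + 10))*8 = 2528 / 7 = 361.14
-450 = -450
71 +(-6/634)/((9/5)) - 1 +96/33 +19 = 961406/10461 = 91.90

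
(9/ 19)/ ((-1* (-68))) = 9/ 1292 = 0.01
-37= -37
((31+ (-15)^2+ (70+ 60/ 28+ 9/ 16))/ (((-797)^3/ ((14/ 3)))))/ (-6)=36815/ 72901666512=0.00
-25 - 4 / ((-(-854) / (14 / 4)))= -1526 / 61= -25.02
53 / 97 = 0.55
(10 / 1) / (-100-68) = -5 / 84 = -0.06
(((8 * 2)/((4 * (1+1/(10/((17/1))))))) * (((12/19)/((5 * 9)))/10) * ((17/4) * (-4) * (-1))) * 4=1088/7695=0.14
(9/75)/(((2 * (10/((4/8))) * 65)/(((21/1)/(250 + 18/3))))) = 63/16640000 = 0.00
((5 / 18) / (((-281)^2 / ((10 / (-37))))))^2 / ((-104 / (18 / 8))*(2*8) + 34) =-25 / 19512142265513214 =-0.00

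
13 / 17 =0.76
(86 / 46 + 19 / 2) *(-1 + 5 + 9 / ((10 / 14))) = 188.73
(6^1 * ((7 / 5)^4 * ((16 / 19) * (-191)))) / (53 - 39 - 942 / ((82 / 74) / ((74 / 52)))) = 23465184288 / 7568376875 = 3.10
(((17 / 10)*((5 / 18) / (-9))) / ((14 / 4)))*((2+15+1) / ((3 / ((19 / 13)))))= -323 / 2457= -0.13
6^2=36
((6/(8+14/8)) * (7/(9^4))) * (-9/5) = -56/47385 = -0.00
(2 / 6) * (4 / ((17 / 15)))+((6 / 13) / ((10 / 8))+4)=6128 / 1105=5.55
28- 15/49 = 1357/49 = 27.69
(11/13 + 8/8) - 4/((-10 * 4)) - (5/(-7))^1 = 2421/910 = 2.66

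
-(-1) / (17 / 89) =89 / 17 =5.24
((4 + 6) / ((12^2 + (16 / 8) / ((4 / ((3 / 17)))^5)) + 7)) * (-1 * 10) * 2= -145393356800 / 109771984627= -1.32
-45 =-45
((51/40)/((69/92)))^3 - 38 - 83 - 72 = -188087/1000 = -188.09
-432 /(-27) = 16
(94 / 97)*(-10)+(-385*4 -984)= -245768 / 97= -2533.69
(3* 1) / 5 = 0.60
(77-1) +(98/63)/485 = 331754/4365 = 76.00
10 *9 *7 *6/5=756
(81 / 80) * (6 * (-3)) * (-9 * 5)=6561 / 8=820.12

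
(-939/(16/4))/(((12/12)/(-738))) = 346491/2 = 173245.50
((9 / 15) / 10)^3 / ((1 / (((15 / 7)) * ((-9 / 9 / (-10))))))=0.00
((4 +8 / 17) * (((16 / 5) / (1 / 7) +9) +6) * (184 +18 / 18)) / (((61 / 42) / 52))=1107467.02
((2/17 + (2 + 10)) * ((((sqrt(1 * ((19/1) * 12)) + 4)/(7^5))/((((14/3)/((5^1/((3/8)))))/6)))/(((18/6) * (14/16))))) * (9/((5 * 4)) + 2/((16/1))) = 151616/14000231 + 75808 * sqrt(57)/14000231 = 0.05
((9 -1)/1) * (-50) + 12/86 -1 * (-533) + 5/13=74640/559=133.52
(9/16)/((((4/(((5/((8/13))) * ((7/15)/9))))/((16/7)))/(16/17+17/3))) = 4381/4896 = 0.89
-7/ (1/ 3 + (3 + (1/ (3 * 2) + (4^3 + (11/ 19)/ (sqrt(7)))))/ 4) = -19387144/ 47428779 + 23408 * sqrt(7)/ 47428779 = -0.41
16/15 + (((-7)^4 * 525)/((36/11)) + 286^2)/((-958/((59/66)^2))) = -8841949283/22762080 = -388.45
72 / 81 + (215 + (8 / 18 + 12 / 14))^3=10119968.43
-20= -20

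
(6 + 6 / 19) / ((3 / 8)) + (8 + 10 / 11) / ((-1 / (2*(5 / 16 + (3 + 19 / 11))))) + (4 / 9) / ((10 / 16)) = -29896993 / 413820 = -72.25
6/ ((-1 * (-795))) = 2/ 265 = 0.01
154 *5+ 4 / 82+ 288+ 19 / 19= 43421 / 41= 1059.05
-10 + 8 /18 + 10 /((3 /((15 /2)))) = 139 /9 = 15.44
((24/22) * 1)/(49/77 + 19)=1/18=0.06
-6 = -6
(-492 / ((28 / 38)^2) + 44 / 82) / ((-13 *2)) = 1819445 / 52234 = 34.83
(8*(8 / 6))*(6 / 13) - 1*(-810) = 10594 / 13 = 814.92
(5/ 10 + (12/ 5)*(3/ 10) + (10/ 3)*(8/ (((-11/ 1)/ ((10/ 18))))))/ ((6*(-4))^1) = 1883/ 356400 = 0.01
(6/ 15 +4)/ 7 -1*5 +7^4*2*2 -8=335707/ 35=9591.63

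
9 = 9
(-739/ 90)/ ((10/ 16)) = -2956/ 225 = -13.14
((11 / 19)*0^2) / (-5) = 0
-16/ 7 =-2.29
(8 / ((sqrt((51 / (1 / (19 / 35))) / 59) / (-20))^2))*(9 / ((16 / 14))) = 17346000 / 323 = 53702.79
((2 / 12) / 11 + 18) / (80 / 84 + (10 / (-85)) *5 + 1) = 13.21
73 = 73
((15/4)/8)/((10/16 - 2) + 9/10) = -75/76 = -0.99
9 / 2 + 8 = 25 / 2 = 12.50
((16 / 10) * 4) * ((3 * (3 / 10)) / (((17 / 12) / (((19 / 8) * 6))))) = 24624 / 425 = 57.94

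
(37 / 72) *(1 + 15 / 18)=407 / 432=0.94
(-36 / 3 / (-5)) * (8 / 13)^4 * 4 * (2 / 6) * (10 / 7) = 0.66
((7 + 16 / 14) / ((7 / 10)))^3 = 185193000 / 117649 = 1574.11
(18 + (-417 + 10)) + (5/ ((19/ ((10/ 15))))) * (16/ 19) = -421127/ 1083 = -388.85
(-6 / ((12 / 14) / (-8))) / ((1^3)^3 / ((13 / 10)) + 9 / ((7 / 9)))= 5096 / 1123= 4.54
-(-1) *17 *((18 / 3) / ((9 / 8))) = 272 / 3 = 90.67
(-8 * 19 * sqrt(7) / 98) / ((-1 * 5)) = 76 * sqrt(7) / 245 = 0.82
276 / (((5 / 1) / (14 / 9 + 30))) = 26128 / 15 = 1741.87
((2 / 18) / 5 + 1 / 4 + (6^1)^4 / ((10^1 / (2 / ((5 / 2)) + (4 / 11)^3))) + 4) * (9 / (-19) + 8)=1778152051 / 2069100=859.38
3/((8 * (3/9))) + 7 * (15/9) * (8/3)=2321/72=32.24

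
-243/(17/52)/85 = -12636/1445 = -8.74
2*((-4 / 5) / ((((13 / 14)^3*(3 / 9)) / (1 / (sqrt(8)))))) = -16464*sqrt(2) / 10985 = -2.12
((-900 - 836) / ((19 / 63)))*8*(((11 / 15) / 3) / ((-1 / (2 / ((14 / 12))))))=1833216 / 95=19297.01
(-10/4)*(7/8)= -35/16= -2.19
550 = 550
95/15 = 19/3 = 6.33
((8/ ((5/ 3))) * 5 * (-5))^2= 14400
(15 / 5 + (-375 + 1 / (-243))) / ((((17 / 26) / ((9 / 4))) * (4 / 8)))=-1175161 / 459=-2560.26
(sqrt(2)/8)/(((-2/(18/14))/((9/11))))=-81 * sqrt(2)/1232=-0.09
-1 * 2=-2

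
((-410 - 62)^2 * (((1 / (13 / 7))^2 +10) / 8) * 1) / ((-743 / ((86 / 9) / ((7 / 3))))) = -4164779792 / 2636907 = -1579.42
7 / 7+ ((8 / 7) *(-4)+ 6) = 17 / 7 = 2.43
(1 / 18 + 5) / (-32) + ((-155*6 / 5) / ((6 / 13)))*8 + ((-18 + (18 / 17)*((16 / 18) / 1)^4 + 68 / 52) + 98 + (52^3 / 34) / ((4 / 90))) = 927031213313 / 10310976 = 89907.22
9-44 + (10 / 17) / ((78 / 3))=-7730 / 221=-34.98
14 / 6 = 7 / 3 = 2.33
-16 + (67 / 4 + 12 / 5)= 63 / 20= 3.15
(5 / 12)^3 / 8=0.01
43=43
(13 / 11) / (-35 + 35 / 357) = -663 / 19580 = -0.03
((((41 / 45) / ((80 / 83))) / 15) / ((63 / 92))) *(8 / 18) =78269 / 1913625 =0.04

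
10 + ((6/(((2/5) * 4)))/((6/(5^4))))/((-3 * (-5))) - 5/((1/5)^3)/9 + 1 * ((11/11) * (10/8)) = -2315/72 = -32.15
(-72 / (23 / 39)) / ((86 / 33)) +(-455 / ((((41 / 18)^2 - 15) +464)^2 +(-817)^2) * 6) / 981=-35633160834506748 / 760623190656101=-46.85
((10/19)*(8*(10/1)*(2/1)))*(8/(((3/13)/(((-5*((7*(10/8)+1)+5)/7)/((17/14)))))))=-24544000/969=-25329.21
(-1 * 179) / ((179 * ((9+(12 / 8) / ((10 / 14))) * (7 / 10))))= -100 / 777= -0.13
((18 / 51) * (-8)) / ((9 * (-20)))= 4 / 255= 0.02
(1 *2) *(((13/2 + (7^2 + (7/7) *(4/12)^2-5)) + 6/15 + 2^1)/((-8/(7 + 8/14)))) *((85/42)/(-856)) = 4298671/18119808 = 0.24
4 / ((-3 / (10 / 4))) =-10 / 3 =-3.33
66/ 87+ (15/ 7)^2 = 7603/ 1421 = 5.35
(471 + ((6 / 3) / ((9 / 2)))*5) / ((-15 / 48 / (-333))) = 2521328 / 5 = 504265.60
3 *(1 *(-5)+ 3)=-6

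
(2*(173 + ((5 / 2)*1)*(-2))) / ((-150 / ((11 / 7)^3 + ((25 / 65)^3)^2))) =-51438737232 / 5912841025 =-8.70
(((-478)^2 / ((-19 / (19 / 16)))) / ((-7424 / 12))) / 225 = 57121 / 556800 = 0.10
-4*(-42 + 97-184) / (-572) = -129 / 143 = -0.90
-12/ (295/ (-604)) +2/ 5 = 7366/ 295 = 24.97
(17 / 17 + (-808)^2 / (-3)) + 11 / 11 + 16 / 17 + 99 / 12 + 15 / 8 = -88784173 / 408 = -217608.27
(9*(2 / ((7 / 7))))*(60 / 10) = 108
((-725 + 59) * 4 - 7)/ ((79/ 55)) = -146905/ 79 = -1859.56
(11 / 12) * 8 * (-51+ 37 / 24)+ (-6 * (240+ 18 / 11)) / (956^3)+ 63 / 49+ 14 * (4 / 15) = -270711056712461 / 756862389360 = -357.68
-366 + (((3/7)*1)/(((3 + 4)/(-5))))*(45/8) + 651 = 111045/392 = 283.28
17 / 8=2.12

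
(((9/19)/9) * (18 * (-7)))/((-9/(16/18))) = 0.65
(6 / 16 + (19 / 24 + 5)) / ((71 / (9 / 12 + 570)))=28157 / 568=49.57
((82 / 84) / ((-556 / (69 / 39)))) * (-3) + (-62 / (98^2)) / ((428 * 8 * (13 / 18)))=138397391 / 14855390368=0.01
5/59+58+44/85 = 293891/5015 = 58.60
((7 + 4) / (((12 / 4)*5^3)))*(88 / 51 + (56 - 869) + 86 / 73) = -33175879 / 1396125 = -23.76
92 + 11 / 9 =839 / 9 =93.22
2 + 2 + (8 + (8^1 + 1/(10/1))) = 201/10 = 20.10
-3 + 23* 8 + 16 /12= 547 /3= 182.33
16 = 16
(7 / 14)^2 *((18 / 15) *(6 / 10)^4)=0.04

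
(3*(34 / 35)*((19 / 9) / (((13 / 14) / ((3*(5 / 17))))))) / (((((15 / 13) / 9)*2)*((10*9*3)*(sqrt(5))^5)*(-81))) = -19*sqrt(5) / 2278125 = -0.00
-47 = -47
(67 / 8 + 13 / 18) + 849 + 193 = 75679 / 72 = 1051.10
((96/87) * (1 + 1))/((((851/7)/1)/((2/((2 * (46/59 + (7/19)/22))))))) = 11048576/484720239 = 0.02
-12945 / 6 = -4315 / 2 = -2157.50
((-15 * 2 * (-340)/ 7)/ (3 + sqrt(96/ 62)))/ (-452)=-79050/ 60907 + 3400 * sqrt(93)/ 60907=-0.76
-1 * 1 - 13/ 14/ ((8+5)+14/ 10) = -1073/ 1008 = -1.06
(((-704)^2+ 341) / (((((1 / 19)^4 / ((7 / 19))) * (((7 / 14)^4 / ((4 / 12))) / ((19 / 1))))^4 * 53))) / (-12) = -1875825710941060116176444274098176 / 4293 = -436949851139310532535859400000.00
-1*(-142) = 142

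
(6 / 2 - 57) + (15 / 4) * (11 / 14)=-2859 / 56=-51.05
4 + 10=14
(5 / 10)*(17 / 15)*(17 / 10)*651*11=689843 / 100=6898.43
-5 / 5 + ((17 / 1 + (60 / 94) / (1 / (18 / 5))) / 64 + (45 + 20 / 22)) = 1495929 / 33088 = 45.21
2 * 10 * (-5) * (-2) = 200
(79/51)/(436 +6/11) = 869/244902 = 0.00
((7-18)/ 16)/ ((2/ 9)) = -99/ 32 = -3.09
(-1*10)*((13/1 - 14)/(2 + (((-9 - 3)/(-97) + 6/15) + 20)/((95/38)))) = 12125/12379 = 0.98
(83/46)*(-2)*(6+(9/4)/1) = -2739/92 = -29.77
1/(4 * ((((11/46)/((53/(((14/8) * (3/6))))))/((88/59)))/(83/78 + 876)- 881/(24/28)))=-0.00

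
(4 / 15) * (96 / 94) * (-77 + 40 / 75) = -73408 / 3525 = -20.82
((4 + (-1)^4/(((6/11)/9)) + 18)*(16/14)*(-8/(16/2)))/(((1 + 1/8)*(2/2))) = -352/9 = -39.11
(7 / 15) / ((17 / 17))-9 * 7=-938 / 15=-62.53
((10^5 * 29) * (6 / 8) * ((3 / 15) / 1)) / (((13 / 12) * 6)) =66923.08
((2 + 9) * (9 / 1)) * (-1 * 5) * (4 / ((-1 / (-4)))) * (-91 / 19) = 37932.63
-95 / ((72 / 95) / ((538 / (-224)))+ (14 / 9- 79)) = 21849525 / 17884411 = 1.22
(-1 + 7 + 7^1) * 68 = 884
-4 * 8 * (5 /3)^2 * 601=-480800 /9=-53422.22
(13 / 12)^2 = 169 / 144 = 1.17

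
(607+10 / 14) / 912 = 709 / 1064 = 0.67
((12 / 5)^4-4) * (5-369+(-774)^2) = 17468979.25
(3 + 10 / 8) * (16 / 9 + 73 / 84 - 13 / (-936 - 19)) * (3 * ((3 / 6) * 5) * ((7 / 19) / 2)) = 10884437 / 696768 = 15.62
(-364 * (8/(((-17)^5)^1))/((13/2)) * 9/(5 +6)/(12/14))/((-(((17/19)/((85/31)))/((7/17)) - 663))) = 195510/429865966321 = 0.00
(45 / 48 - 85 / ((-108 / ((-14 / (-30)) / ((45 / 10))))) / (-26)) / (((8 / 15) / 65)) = 3541975 / 31104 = 113.88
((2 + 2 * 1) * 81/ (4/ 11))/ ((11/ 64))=5184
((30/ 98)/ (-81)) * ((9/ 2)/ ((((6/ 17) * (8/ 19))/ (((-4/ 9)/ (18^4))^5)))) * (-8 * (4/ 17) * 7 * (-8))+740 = 4283955735832853464124033072735/ 5789129372747099275843287936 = 740.00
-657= -657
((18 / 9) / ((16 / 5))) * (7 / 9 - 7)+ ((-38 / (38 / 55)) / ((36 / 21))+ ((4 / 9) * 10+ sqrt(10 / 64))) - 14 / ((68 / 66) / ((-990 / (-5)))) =-1665863 / 612+ sqrt(10) / 8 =-2721.60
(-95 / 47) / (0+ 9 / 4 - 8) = 380 / 1081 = 0.35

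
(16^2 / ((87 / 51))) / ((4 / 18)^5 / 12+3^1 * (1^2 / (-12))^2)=725594112 / 100949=7187.73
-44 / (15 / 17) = -748 / 15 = -49.87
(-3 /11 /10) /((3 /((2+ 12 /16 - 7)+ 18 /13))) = 149 /5720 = 0.03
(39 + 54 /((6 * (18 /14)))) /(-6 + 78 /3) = 23 /10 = 2.30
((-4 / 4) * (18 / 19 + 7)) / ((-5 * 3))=151 / 285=0.53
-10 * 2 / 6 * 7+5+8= -31 / 3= -10.33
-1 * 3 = -3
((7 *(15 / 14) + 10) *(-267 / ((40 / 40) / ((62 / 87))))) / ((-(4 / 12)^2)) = 869085 / 29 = 29968.45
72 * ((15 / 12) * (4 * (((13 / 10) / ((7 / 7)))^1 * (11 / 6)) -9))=48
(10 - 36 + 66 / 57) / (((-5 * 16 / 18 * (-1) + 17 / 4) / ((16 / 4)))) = -67968 / 5947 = -11.43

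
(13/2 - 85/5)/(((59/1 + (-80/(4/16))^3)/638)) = 77/376643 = 0.00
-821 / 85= -9.66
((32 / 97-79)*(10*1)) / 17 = -46.28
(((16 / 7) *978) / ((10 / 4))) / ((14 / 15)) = 958.04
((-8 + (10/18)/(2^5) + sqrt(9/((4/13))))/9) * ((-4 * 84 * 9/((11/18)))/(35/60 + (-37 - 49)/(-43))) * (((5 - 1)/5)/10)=105336/775 - 217728 * sqrt(13)/8525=43.83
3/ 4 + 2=11/ 4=2.75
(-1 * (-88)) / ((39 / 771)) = 22616 / 13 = 1739.69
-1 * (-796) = 796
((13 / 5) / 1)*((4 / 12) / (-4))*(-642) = 1391 / 10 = 139.10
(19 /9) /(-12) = -19 /108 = -0.18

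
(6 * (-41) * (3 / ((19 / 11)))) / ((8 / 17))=-69003 / 76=-907.93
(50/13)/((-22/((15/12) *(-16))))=500/143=3.50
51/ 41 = 1.24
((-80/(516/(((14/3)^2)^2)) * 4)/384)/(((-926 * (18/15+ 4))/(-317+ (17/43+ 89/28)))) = -3235904875/64905091992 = -0.05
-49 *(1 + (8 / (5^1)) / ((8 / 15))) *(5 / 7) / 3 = -140 / 3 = -46.67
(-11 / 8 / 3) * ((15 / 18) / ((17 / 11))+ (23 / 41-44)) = 1973477 / 100368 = 19.66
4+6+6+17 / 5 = 97 / 5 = 19.40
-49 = -49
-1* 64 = -64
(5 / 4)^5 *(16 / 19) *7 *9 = 161.90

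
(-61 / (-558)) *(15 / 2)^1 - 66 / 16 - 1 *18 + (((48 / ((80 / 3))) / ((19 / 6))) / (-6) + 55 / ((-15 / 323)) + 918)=-287.73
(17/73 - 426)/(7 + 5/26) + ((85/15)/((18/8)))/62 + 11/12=-2661787433/45703548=-58.24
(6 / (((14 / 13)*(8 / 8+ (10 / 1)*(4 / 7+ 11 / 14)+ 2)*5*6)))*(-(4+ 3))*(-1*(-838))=-38129 / 580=-65.74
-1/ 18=-0.06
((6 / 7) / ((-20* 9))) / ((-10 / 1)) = 1 / 2100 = 0.00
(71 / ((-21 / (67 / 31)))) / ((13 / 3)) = -4757 / 2821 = -1.69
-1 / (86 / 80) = -40 / 43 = -0.93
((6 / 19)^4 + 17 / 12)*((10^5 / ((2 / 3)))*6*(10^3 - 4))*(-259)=-43164000425700000 / 130321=-331212931344.14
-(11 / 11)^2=-1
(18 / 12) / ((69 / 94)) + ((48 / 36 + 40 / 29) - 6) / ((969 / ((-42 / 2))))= 1366793 / 646323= 2.11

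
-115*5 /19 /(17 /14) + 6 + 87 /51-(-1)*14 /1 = -1039 /323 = -3.22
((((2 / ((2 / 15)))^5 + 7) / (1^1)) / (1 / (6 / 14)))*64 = 145801344 / 7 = 20828763.43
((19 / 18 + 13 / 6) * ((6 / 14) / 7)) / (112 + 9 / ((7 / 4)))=29 / 17220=0.00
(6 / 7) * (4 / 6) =0.57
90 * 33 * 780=2316600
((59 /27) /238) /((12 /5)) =295 /77112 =0.00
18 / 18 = 1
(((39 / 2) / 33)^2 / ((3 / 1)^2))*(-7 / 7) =-169 / 4356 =-0.04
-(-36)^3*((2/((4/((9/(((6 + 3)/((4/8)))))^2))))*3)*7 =122472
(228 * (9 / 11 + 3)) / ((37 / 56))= 536256 / 407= 1317.58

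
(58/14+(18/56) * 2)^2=4489/196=22.90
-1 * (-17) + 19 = 36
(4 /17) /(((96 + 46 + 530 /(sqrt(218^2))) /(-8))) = -3488 /267631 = -0.01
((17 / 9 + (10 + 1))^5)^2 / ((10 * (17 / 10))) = 441143507864991563776 / 59275334817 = 7442277791.04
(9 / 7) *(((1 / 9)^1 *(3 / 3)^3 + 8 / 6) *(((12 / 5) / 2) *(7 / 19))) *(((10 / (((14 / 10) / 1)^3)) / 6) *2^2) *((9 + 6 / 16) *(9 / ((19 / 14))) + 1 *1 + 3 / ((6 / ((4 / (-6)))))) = 46562750 / 371469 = 125.35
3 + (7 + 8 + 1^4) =19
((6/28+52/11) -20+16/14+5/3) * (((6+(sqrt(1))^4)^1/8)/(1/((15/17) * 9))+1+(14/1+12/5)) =-31232021/104720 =-298.24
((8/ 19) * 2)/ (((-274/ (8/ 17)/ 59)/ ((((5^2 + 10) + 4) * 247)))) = -1914432/ 2329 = -822.00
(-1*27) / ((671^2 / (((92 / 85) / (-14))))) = 1242 / 267893395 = 0.00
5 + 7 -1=11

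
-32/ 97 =-0.33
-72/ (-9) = 8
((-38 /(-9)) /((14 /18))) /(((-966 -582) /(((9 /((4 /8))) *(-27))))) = 513 /301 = 1.70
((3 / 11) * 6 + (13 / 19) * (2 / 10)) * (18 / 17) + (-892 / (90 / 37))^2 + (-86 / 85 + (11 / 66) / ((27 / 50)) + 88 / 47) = 134480.09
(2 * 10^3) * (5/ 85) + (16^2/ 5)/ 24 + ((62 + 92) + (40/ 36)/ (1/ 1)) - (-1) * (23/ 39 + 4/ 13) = 2742721/ 9945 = 275.79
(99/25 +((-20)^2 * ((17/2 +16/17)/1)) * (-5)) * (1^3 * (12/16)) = -24069951/1700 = -14158.79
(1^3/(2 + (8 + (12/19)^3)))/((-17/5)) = -34295/1195406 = -0.03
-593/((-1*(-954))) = -593/954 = -0.62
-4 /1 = -4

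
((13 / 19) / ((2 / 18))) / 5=117 / 95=1.23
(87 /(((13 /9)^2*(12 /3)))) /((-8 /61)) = -429867 /5408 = -79.49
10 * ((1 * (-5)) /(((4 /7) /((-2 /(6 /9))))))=525 /2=262.50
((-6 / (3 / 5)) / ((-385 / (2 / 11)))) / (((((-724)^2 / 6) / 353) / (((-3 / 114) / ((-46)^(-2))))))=-560211 / 527222773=-0.00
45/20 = 9/4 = 2.25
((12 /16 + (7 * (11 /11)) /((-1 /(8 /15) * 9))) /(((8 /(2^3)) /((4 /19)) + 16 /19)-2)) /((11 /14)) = 6878 /57915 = 0.12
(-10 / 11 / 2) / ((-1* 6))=5 / 66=0.08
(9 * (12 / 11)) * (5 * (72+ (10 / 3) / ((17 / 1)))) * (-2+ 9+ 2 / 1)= 31897.54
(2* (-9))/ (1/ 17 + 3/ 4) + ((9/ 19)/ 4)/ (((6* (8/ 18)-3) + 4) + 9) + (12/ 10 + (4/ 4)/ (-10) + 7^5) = 2666265177/ 158840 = 16785.85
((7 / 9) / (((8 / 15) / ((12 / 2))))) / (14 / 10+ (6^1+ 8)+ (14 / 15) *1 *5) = 75 / 172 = 0.44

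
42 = 42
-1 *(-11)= 11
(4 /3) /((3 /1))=0.44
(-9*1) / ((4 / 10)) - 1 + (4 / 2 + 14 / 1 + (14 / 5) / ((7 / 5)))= -11 / 2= -5.50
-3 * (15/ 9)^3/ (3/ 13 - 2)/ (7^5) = 1625/ 3479049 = 0.00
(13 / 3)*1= 13 / 3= 4.33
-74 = -74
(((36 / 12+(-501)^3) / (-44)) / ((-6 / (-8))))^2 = 1757048805471556 / 121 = 14521064508029.39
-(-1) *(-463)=-463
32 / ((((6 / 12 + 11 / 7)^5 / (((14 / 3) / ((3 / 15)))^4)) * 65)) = 82644187136000 / 21598239897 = 3826.43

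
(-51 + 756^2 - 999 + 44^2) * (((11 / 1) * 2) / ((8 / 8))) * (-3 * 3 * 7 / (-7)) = 113339556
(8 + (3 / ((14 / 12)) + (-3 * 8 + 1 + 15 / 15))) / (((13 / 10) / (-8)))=6400 / 91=70.33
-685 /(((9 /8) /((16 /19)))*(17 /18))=-175360 /323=-542.91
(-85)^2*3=21675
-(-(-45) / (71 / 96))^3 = -80621568000 / 357911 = -225255.91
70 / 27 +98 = 100.59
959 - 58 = 901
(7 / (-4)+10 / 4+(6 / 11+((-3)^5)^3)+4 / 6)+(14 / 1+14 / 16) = -3788107003 / 264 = -14348890.16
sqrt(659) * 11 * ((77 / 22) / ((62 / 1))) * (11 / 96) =847 * sqrt(659) / 11904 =1.83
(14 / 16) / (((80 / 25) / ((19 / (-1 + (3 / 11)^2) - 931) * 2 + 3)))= -532015 / 1024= -519.55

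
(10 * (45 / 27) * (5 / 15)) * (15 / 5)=16.67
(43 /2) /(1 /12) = 258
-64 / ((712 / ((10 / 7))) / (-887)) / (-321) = -70960 / 199983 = -0.35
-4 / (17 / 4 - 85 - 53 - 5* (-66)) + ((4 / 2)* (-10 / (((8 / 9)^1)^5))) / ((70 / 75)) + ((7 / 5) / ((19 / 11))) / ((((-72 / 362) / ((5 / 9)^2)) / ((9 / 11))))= -5495757914137 / 138556293120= -39.66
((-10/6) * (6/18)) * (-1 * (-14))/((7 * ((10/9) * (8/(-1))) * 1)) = 0.12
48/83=0.58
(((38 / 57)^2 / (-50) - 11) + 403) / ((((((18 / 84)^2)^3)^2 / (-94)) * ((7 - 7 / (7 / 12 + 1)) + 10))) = -8930517375045972901888 / 28578239775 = -312493612110.37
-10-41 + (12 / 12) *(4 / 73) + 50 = -69 / 73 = -0.95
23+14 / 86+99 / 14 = 18201 / 602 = 30.23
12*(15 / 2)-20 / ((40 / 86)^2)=-49 / 20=-2.45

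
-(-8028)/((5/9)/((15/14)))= 108378/7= 15482.57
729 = 729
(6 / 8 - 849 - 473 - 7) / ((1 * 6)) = -1771 / 8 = -221.38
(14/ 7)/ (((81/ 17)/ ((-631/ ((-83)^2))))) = -21454/ 558009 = -0.04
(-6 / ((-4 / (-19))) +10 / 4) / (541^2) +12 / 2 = 6.00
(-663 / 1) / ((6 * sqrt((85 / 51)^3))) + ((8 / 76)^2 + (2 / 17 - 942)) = -5780264 / 6137 - 663 * sqrt(15) / 50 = -993.23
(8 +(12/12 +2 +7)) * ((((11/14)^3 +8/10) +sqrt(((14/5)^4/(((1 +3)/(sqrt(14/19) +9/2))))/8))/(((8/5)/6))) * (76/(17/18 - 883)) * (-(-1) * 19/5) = -452466 * sqrt(38 * sqrt(266) +3249)/396925 - 1546644213/54458110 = -99.30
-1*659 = -659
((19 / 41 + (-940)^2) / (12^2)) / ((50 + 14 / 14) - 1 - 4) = 133.39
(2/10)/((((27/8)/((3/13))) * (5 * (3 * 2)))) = 4/8775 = 0.00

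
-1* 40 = -40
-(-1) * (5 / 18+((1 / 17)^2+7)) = 37877 / 5202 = 7.28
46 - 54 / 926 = 21271 / 463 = 45.94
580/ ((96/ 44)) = 1595/ 6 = 265.83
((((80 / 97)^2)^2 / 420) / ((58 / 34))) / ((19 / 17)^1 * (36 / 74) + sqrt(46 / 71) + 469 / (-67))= -1262847337676800 / 12429547125337599789-2754927411200 * sqrt(3266) / 12429547125337599789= -0.00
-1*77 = -77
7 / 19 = 0.37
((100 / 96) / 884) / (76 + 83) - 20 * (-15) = 1012003225 / 3373344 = 300.00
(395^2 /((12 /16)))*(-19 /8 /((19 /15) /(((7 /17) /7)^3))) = -780125 /9826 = -79.39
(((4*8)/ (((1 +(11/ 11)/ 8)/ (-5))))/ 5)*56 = -14336/ 9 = -1592.89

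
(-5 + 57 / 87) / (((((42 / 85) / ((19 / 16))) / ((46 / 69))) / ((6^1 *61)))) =-295545 / 116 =-2547.80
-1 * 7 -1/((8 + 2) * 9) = -631/90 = -7.01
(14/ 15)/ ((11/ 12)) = 56/ 55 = 1.02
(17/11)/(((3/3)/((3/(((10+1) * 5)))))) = 51/605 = 0.08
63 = 63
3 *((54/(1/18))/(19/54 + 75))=38.70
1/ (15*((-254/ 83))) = -83/ 3810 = -0.02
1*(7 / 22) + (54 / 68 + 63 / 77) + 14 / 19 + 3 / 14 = 2.88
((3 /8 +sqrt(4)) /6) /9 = 19 /432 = 0.04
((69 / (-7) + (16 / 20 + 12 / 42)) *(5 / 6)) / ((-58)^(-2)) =-516374 / 21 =-24589.24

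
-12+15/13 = -141/13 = -10.85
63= 63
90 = 90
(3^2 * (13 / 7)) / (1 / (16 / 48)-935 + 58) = -117 / 6118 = -0.02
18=18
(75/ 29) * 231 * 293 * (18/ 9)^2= 20304900/ 29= 700168.97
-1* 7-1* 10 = -17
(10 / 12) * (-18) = -15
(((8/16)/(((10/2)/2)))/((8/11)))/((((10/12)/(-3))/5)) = -99/20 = -4.95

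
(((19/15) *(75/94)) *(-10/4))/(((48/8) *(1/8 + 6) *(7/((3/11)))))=-475/177331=-0.00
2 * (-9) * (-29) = 522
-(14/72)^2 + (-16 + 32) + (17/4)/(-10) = 100681/6480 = 15.54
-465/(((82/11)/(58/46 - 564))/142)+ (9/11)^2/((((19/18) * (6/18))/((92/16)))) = 21612691681653/4335914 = 4984575.73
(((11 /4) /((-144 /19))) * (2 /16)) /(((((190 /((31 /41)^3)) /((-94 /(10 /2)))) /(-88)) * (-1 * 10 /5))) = 169421417 /1984924800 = 0.09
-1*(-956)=956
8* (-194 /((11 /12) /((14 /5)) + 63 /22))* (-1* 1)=486.37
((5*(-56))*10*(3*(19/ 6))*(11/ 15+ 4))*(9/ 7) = -161880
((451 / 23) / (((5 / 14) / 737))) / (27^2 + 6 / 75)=2115190 / 38111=55.50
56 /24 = 7 /3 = 2.33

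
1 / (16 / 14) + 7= 63 / 8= 7.88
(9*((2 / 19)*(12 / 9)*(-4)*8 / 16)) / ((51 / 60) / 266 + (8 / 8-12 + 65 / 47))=631680 / 2403841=0.26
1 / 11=0.09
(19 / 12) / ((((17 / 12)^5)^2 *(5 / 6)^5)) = 762326588325888 / 6299980938903125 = 0.12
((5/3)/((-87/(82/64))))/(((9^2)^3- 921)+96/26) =-2665/57602140416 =-0.00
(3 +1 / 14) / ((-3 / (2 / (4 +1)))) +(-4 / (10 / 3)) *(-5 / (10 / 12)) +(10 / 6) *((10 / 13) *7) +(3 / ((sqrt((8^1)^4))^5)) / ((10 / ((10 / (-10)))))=15403900206831 / 977105059840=15.76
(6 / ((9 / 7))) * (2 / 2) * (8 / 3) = 112 / 9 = 12.44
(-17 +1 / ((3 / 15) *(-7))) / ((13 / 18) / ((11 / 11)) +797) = -2232 / 100513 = -0.02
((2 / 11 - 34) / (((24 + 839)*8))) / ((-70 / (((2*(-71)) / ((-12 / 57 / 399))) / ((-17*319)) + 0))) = -0.00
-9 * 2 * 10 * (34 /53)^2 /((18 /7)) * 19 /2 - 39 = -878291 /2809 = -312.67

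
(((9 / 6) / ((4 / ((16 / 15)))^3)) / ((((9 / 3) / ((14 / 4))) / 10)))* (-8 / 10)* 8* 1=-2.12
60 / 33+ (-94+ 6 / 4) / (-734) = 31395 / 16148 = 1.94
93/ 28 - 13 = -9.68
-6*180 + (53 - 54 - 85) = -1166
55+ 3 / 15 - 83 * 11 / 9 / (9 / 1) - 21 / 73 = 1290238 / 29565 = 43.64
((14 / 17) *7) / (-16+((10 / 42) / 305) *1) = -125538 / 348415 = -0.36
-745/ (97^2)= -745/ 9409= -0.08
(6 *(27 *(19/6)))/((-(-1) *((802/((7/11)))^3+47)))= 175959/686595844369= 0.00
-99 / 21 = -33 / 7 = -4.71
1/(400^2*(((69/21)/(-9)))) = -63/3680000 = -0.00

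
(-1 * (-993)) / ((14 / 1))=993 / 14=70.93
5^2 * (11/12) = 275/12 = 22.92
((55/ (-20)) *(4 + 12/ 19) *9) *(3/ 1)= -6534/ 19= -343.89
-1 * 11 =-11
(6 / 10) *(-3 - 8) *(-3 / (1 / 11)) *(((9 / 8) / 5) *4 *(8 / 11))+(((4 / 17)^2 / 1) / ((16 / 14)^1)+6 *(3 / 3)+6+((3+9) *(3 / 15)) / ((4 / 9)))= 1156061 / 7225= 160.01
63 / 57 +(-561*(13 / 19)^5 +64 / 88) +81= -35131951 / 27237089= -1.29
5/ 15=1/ 3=0.33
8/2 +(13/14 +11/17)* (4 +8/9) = 4178/357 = 11.70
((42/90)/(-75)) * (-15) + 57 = 4282/75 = 57.09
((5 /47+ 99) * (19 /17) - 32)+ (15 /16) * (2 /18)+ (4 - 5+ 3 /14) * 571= -5839451 /15792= -369.77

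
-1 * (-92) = 92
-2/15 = -0.13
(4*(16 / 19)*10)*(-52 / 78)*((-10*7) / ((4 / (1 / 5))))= 4480 / 57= 78.60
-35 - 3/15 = -176/5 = -35.20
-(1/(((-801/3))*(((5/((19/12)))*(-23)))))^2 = -361/135762771600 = -0.00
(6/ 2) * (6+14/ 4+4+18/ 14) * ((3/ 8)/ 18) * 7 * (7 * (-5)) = -7245/ 32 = -226.41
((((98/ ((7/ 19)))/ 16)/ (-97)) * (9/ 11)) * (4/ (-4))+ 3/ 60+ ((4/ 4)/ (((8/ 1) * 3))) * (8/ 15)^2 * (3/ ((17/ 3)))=2138633/ 10883400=0.20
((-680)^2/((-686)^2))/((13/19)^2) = 41731600/19882681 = 2.10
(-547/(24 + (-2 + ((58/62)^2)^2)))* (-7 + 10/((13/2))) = 35866785077/273321659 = 131.23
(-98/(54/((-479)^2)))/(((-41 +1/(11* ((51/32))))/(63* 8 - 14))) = 1030160262670/206721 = 4983336.30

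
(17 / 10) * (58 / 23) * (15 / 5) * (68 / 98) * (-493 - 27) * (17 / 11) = -88905648 / 12397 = -7171.55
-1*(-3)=3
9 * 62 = 558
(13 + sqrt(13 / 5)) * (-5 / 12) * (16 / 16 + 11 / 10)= -91 / 8 - 7 * sqrt(65) / 40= -12.79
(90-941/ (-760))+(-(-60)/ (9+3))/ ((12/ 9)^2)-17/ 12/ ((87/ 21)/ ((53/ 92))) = 17841112/ 190095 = 93.85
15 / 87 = 5 / 29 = 0.17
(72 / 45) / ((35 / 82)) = 656 / 175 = 3.75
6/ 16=3/ 8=0.38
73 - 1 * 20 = 53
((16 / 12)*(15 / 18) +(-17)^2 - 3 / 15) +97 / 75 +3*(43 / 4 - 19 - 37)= 139909 / 900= 155.45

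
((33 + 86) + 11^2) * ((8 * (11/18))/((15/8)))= 5632/9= 625.78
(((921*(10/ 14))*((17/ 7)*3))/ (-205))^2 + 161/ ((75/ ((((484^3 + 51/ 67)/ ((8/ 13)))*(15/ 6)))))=64171210612023245207/ 64900182480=988767799.41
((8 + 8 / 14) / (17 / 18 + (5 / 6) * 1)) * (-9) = -1215 / 28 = -43.39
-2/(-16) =1/8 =0.12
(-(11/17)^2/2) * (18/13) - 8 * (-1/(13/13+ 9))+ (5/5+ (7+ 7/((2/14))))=1080328/18785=57.51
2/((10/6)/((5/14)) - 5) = -6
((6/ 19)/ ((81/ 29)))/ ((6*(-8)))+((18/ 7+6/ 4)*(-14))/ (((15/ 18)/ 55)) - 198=-48755549/ 12312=-3960.00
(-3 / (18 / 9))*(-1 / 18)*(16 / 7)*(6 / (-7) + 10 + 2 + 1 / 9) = 2836 / 1323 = 2.14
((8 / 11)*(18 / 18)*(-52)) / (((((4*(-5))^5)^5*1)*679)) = 0.00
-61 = -61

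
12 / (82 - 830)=-3 / 187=-0.02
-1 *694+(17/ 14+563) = -1817/ 14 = -129.79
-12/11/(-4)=3/11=0.27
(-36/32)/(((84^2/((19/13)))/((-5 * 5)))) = 475/81536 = 0.01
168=168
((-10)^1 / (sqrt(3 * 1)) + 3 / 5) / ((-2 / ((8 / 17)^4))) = -6144 / 417605 + 20480 * sqrt(3) / 250563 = 0.13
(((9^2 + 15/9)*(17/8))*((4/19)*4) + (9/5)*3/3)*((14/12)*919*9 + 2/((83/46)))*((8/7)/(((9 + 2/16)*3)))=2187590037536/36263115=60325.49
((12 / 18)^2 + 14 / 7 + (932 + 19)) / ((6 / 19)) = 163039 / 54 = 3019.24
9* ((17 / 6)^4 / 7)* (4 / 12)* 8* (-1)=-83521 / 378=-220.96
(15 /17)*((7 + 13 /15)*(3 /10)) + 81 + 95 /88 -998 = -6835509 /7480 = -913.84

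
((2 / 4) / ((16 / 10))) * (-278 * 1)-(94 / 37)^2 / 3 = -2925053 / 32856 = -89.03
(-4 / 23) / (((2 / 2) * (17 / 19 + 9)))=-19 / 1081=-0.02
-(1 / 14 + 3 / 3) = -15 / 14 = -1.07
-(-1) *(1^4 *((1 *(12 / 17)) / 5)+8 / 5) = 1.74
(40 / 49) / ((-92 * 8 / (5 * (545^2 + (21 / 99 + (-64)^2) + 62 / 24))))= -331236175 / 198352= -1669.94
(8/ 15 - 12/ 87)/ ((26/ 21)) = 602/ 1885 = 0.32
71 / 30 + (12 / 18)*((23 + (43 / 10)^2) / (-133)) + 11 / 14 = 58741 / 19950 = 2.94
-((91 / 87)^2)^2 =-68574961 / 57289761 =-1.20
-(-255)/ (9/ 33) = 935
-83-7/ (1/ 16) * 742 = -83187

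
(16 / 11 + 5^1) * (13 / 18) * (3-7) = -1846 / 99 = -18.65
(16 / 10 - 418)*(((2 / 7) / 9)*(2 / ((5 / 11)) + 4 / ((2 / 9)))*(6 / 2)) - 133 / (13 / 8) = -315304 / 325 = -970.17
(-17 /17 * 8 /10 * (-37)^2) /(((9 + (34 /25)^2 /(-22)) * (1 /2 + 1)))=-15059000 /183891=-81.89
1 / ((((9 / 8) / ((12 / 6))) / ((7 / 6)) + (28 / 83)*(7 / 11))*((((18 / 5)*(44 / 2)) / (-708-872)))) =-9179800 / 320643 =-28.63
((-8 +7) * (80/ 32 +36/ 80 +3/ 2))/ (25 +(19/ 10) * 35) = -89/ 1830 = -0.05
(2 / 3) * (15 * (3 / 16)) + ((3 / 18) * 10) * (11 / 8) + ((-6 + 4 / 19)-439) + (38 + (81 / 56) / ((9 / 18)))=-637969 / 1596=-399.73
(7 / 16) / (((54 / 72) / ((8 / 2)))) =7 / 3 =2.33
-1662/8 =-831/4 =-207.75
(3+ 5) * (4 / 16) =2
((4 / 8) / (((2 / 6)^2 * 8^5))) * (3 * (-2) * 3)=-81 / 32768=-0.00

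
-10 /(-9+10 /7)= 70 /53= 1.32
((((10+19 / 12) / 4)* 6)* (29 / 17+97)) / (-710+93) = -116621 / 41956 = -2.78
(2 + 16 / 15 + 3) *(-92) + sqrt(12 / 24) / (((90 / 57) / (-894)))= -8372 / 15- 2831 *sqrt(2) / 10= -958.50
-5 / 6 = -0.83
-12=-12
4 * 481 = 1924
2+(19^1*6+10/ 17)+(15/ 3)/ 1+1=2084/ 17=122.59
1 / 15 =0.07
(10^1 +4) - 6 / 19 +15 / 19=275 / 19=14.47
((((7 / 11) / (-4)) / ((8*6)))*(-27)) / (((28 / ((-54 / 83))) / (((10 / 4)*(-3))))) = 3645 / 233728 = 0.02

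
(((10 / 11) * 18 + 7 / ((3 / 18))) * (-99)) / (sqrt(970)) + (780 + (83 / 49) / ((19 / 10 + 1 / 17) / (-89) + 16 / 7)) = 1310285330 / 1678243 - 2889 * sqrt(970) / 485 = 595.23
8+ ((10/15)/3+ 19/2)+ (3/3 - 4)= 265/18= 14.72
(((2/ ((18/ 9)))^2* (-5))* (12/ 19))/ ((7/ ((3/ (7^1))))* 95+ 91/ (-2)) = -360/ 171703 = -0.00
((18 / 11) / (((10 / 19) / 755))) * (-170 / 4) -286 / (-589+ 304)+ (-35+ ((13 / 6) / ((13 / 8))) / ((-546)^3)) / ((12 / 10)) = -99791.12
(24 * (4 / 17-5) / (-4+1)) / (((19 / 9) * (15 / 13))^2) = 985608 / 153425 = 6.42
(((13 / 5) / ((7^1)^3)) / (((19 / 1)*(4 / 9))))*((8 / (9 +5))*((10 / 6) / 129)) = 0.00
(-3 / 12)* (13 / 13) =-1 / 4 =-0.25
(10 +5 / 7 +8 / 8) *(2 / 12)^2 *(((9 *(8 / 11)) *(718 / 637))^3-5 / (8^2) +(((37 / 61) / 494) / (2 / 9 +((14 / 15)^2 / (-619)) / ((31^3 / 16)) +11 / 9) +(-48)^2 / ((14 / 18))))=7030888135218645943314032712145 / 6423443627456944207806470784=1094.57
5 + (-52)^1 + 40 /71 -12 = -4149 /71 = -58.44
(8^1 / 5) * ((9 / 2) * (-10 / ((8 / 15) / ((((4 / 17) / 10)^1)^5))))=-864 / 887410625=-0.00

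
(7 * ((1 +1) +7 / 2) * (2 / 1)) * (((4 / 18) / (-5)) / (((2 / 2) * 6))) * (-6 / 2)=77 / 45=1.71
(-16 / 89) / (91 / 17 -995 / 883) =-120088 / 2822991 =-0.04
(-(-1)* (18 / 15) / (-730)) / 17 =-3 / 31025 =-0.00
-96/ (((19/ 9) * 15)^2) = -864/ 9025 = -0.10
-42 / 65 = -0.65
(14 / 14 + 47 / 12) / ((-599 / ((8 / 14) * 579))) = -11387 / 4193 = -2.72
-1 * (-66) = 66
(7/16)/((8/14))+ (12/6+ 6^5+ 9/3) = 498033/64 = 7781.77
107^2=11449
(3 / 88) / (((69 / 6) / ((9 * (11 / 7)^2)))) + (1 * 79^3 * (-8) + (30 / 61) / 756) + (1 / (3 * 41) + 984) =-400131740167469 / 101470572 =-3943327.93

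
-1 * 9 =-9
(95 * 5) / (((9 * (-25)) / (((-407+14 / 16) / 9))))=6859 / 72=95.26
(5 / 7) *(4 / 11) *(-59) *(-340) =401200 / 77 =5210.39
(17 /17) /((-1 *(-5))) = 1 /5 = 0.20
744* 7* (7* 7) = 255192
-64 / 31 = -2.06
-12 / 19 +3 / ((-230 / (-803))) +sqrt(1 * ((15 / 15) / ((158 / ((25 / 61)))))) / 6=5 * sqrt(9638) / 57828 +43011 / 4370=9.85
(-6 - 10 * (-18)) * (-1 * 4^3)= -11136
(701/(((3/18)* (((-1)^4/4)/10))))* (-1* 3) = -504720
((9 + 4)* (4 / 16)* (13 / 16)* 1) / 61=169 / 3904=0.04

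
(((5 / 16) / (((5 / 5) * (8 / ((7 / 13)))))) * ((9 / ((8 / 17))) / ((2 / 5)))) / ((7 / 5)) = 0.72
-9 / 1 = -9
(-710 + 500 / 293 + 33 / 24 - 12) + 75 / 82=-69003045 / 96104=-718.00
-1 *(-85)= 85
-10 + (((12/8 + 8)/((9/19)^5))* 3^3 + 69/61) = 2867432407/266814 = 10746.93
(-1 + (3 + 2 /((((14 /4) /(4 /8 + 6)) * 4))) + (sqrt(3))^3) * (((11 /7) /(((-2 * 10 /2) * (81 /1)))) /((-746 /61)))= 0.00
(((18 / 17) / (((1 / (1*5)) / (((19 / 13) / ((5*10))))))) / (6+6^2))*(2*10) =114 / 1547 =0.07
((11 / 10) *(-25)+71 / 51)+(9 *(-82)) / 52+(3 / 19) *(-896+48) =-2194333 / 12597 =-174.19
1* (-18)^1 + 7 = -11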